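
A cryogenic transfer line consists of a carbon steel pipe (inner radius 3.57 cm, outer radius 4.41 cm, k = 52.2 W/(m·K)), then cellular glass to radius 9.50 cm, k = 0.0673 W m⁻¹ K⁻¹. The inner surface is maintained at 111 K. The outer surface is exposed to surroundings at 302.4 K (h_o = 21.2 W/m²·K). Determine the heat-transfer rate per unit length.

Treat each layer as a resistance in series:
  R'_carbon steel = ln(0.0441/0.0357)/(2πk) = 0.2113/(2π·52.2) = 6.443×10^-4 m·K/W
  R'_cellular glass = ln(0.0950/0.0441)/(2πk) = 0.7674/(2π·0.0673) = 1.815 m·K/W
  R'_conv,out = 1/(2πr h) = 1/(2π·0.0950·21.2) = 0.07902 m·K/W
ΣR = 6.443×10^-4 + 1.815 + 0.07902 = 1.895 m·K/W
Q' = ΔT/ΣR = (111 K − 302.4 K)/1.895 = -101 W/m
(Negative Q' ⇒ heat flows inward; heat gain = 101 W/m.)

Q' = 101 W/m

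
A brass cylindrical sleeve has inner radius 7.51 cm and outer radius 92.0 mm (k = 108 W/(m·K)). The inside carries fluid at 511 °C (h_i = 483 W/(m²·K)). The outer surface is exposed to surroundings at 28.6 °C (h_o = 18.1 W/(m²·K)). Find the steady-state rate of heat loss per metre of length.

Q' = 4810 W/m

Treat each layer as a resistance in series:
  R'_conv,in = 1/(2πr h) = 1/(2π·0.0751·483) = 0.004388 m·K/W
  R'_brass = ln(0.0920/0.0751)/(2πk) = 0.2030/(2π·108) = 2.991×10^-4 m·K/W
  R'_conv,out = 1/(2πr h) = 1/(2π·0.0920·18.1) = 0.09558 m·K/W
ΣR = 0.004388 + 2.991×10^-4 + 0.09558 = 0.1003 m·K/W
Q' = ΔT/ΣR = (511 °C − 28.6 °C)/0.1003 = 4810 W/m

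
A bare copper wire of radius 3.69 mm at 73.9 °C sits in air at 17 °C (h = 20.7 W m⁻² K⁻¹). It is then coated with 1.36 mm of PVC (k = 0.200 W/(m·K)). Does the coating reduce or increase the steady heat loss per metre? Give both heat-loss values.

Critical radius for a cylinder: r_cr = k/h = 0.00966 m = 0.966 cm.
Outer radius after coating: r₂ = 0.00369 + 0.00136 = 0.00505 m.
Since r₁ < r_cr and r₂ ≤ r_cr, the coating moves toward the maximum at r_cr — heat loss rises.
Bare: R = 1/(2πr₁h) = 2.084 m·K/W; Q = 56.9/2.084 = 27.3 W/m.
Coated: R = R_cond + R_conv = 1.772 m·K/W; Q = 56.9/1.772 = 32.1 W/m.

increases: 27.3 → 32.1 W/m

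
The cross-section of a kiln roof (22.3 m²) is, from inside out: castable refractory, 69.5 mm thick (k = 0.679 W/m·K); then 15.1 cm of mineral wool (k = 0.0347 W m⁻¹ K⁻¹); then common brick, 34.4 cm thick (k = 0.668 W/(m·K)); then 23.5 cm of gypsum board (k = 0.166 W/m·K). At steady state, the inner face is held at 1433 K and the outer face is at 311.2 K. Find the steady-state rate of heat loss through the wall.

Q = 3920 W

Treat each layer as a resistance in series:
  R_castable refractory = L/(kA) = 0.0695/(0.679·22.3) = 0.004590 K/W
  R_mineral wool = L/(kA) = 0.151/(0.0347·22.3) = 0.1951 K/W
  R_common brick = L/(kA) = 0.344/(0.668·22.3) = 0.02309 K/W
  R_gypsum board = L/(kA) = 0.235/(0.166·22.3) = 0.06348 K/W
ΣR = 0.004590 + 0.1951 + 0.02309 + 0.06348 = 0.2863 K/W
Q = ΔT/ΣR = (1433 K − 311.2 K)/0.2863 = 3920 W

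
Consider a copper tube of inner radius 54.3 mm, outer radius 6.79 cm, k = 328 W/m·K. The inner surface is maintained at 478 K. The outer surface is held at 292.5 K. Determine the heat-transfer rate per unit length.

Q' = 2πk·ΔT/ln(r₂/r₁) = 2π × 328 × 185.5 / ln(0.0679/0.0543) = 1.71×10^6 W/m

Q' = 1710 kW/m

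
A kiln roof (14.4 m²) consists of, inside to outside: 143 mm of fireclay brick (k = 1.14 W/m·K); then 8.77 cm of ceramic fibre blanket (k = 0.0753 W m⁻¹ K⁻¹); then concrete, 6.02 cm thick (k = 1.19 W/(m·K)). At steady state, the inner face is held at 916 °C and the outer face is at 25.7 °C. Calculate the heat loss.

Q = 9560 W

Resistance network (inner→outer):
  R_fireclay brick = L/(kA) = 0.143/(1.14·14.4) = 0.008711 K/W
  R_ceramic fibre blanket = L/(kA) = 0.0877/(0.0753·14.4) = 0.08088 K/W
  R_concrete = L/(kA) = 0.0602/(1.19·14.4) = 0.003513 K/W
ΣR = 0.008711 + 0.08088 + 0.003513 = 0.09310 K/W
Q = ΔT/ΣR = (916 °C − 25.7 °C)/0.09310 = 9560 W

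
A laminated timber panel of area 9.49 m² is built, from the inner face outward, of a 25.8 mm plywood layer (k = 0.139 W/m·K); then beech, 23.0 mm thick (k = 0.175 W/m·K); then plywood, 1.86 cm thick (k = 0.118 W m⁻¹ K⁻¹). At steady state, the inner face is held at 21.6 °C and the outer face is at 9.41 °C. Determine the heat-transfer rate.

Q = 244 W

Series thermal resistances, inner to outer:
  R_plywood = L/(kA) = 0.0258/(0.139·9.49) = 0.01956 K/W
  R_beech = L/(kA) = 0.0230/(0.175·9.49) = 0.01385 K/W
  R_plywood = L/(kA) = 0.0186/(0.118·9.49) = 0.01661 K/W
ΣR = 0.01956 + 0.01385 + 0.01661 = 0.05002 K/W
Q = ΔT/ΣR = (21.6 °C − 9.41 °C)/0.05002 = 244 W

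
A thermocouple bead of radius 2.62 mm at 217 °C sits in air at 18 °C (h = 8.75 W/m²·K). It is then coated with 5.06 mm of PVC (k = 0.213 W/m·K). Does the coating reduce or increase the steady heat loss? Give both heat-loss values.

Critical radius for a sphere: r_cr = 2k/h = 0.0487 m = 4.87 cm.
Outer radius after coating: r₂ = 0.00262 + 0.00506 = 0.00768 m.
Since r₁ < r_cr and r₂ ≤ r_cr, the coating moves toward the maximum at r_cr — heat loss rises.
Bare: R = 1/(4πr₁²h) = 1325 K/W; Q = 199/1325 = 0.150 W.
Coated: R = R_cond + R_conv = 248.1 K/W; Q = 199/248.1 = 0.802 W.

increases: 0.150 → 0.802 W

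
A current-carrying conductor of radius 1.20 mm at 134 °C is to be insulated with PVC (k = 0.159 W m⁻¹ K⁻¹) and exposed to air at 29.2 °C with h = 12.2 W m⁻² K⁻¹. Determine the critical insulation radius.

r_cr = 1.30 cm

For a cylinder, r_cr = k_ins/h = 0.159/12.2 = 0.0130 m = 1.30 cm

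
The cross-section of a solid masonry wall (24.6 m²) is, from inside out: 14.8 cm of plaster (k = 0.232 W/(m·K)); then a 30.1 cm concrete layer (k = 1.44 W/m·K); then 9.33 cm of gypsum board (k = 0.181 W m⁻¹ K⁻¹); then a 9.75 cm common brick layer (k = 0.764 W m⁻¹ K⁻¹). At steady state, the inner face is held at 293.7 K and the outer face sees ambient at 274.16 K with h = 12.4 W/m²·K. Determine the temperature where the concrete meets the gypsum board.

T = 283.2 K

Resistance network (inner→outer):
  R_plaster = L/(kA) = 0.148/(0.232·24.6) = 0.02593 K/W
  R_concrete = L/(kA) = 0.301/(1.44·24.6) = 0.008497 K/W
  R_gypsum board = L/(kA) = 0.0933/(0.181·24.6) = 0.02095 K/W
  R_common brick = L/(kA) = 0.0975/(0.764·24.6) = 0.005188 K/W
  R_conv,out = 1/(hA) = 1/(12.4·24.6) = 0.003278 K/W
ΣR = 0.02593 + 0.008497 + 0.02095 + 0.005188 + 0.003278 = 0.06384 K/W
Q = ΔT/ΣR = (293.7 K − 274.16 K)/0.06384 = 306.1 W
From the inner boundary to the concrete/gypsum board interface, ΣR_partial = 0.03443 K/W.
T_interface = T_in − Q·ΣR_partial = 293.7 K − (306.1)(0.03443) = 283.2 K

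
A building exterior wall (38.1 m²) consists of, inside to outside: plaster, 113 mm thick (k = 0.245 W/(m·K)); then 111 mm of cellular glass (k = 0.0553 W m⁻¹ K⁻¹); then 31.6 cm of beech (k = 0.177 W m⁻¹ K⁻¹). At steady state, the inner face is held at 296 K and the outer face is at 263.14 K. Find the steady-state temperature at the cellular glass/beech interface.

Series thermal resistances, inner to outer:
  R_plaster = L/(kA) = 0.113/(0.245·38.1) = 0.01211 K/W
  R_cellular glass = L/(kA) = 0.111/(0.0553·38.1) = 0.05268 K/W
  R_beech = L/(kA) = 0.316/(0.177·38.1) = 0.04686 K/W
ΣR = 0.01211 + 0.05268 + 0.04686 = 0.1116 K/W
Q = ΔT/ΣR = (296 K − 263.14 K)/0.1116 = 294.4 W
From the inner boundary to the cellular glass/beech interface, ΣR_partial = 0.06479 K/W.
T_interface = T_in − Q·ΣR_partial = 296 K − (294.4)(0.06479) = 276.93 K

T = 276.93 K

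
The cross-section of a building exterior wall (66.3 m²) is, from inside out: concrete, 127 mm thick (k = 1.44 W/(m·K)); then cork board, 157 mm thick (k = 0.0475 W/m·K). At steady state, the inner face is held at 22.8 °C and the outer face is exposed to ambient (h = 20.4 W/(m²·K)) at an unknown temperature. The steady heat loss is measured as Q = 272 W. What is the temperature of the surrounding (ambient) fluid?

Sum the resistances:
  R_concrete = L/(kA) = 0.127/(1.44·66.3) = 0.001330 K/W
  R_cork board = L/(kA) = 0.157/(0.0475·66.3) = 0.04985 K/W
  R_conv,out = 1/(hA) = 1/(20.4·66.3) = 7.394×10^-4 K/W
ΣR = 0.05192 K/W
ΔT = Q·ΣR = 272 × 0.05192 = 14.12 K
Heat flows outward, so T_out = T_in − ΔT = 22.8 − 14.12 = 8.68 °C

T_out = 8.68 °C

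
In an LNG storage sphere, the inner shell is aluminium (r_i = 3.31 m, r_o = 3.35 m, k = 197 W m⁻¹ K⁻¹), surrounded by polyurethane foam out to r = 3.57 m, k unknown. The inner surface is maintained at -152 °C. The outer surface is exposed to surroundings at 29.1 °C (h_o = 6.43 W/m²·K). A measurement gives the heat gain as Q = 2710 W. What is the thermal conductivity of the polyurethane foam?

ΣR = ΔT/Q = |-152 − 29.1|/2710 = 0.06683 K/W
Known resistances:
  R_aluminium = (1/3.31 − 1/3.35)/(4πk) = 0.003607/(4π·197) = 1.457×10^-6 K/W
  R_conv,out = 1/(4πr²h) = 1/(4π·3.57²·6.43) = 9.711×10^-4 K/W
R_polyurethane foam = ΣR − ΣR_known = 0.06683 − 9.726×10^-4 = 0.06586 K/W
(1/r₁−1/r₂)/(4πk) = 0.06586 ⇒ k = 0.01840/(4π·0.06586) = 0.0222 W/m·K

k = 0.0222 W/m·K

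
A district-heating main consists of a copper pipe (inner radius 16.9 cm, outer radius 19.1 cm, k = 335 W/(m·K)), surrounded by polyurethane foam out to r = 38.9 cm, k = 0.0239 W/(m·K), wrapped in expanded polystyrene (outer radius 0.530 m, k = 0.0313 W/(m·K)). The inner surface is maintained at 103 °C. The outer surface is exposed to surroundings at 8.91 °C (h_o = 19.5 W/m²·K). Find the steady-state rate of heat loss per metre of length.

Q' = 14.9 W/m

Resistance network (inner→outer):
  R'_copper = ln(0.191/0.169)/(2πk) = 0.1224/(2π·335) = 5.814×10^-5 m·K/W
  R'_polyurethane foam = ln(0.389/0.191)/(2πk) = 0.7113/(2π·0.0239) = 4.737 m·K/W
  R'_expanded polystyrene = ln(0.530/0.389)/(2πk) = 0.3093/(2π·0.0313) = 1.573 m·K/W
  R'_conv,out = 1/(2πr h) = 1/(2π·0.530·19.5) = 0.01540 m·K/W
ΣR = 5.814×10^-5 + 4.737 + 1.573 + 0.01540 = 6.325 m·K/W
Q' = ΔT/ΣR = (103 °C − 8.91 °C)/6.325 = 14.9 W/m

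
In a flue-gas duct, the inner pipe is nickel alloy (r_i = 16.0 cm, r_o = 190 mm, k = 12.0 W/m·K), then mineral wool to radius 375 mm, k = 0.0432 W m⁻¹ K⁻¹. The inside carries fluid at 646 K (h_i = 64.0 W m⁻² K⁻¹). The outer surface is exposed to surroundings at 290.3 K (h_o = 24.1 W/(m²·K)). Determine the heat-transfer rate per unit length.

Series thermal resistances, inner to outer:
  R'_conv,in = 1/(2πr h) = 1/(2π·0.160·64.0) = 0.01554 m·K/W
  R'_nickel alloy = ln(0.190/0.160)/(2πk) = 0.1719/(2π·12.0) = 0.002279 m·K/W
  R'_mineral wool = ln(0.375/0.190)/(2πk) = 0.6799/(2π·0.0432) = 2.505 m·K/W
  R'_conv,out = 1/(2πr h) = 1/(2π·0.375·24.1) = 0.01761 m·K/W
ΣR = 0.01554 + 0.002279 + 2.505 + 0.01761 = 2.540 m·K/W
Q' = ΔT/ΣR = (646 K − 290.3 K)/2.540 = 140 W/m

Q' = 140 W/m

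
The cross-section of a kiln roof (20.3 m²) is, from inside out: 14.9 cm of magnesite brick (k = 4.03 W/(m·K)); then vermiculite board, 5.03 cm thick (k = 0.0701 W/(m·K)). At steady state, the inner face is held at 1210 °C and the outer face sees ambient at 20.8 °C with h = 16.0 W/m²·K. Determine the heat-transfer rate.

Q = 29500 W

Resistance network (inner→outer):
  R_magnesite brick = L/(kA) = 0.149/(4.03·20.3) = 0.001821 K/W
  R_vermiculite board = L/(kA) = 0.0503/(0.0701·20.3) = 0.03535 K/W
  R_conv,out = 1/(hA) = 1/(16.0·20.3) = 0.003079 K/W
ΣR = 0.001821 + 0.03535 + 0.003079 = 0.04025 K/W
Q = ΔT/ΣR = (1210 °C − 20.8 °C)/0.04025 = 29500 W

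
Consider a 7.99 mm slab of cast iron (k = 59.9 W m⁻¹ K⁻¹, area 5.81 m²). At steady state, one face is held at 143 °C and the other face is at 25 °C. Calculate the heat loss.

Q = kA·ΔT/L = 59.9 × 5.81 × |143 °C − 25 °C| / 0.00799 = 5.14×10^6 W

Q = 5.14×10^6 W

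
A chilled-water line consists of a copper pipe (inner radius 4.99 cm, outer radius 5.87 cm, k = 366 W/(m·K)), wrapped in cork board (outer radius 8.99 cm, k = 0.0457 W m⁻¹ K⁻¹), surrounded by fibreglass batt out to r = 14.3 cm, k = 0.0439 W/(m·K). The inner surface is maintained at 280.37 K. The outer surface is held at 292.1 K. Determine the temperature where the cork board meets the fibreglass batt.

Series thermal resistances, inner to outer:
  R'_copper = ln(0.0587/0.0499)/(2πk) = 0.1624/(2π·366) = 7.063×10^-5 m·K/W
  R'_cork board = ln(0.0899/0.0587)/(2πk) = 0.4263/(2π·0.0457) = 1.484 m·K/W
  R'_fibreglass batt = ln(0.143/0.0899)/(2πk) = 0.4641/(2π·0.0439) = 1.683 m·K/W
ΣR = 7.063×10^-5 + 1.484 + 1.683 = 3.167 m·K/W
Q' = ΔT/ΣR = (280.37 K − 292.1 K)/3.167 = -3.704 W/m
From the inner boundary to the cork board/fibreglass batt interface, ΣR_partial = 1.484 m·K/W.
T_interface = T_in − Q'·ΣR_partial = 280.37 K − (-3.704)(1.484) = 285.9 K

T = 285.9 K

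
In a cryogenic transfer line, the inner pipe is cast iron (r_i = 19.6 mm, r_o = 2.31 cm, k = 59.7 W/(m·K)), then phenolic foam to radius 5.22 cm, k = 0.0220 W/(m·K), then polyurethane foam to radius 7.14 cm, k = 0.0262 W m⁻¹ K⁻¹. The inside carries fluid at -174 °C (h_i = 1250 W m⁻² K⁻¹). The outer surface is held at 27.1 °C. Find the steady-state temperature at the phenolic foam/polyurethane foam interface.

Resistance network (inner→outer):
  R'_conv,in = 1/(2πr h) = 1/(2π·0.0196·1250) = 0.006496 m·K/W
  R'_cast iron = ln(0.0231/0.0196)/(2πk) = 0.1643/(2π·59.7) = 4.380×10^-4 m·K/W
  R'_phenolic foam = ln(0.0522/0.0231)/(2πk) = 0.8152/(2π·0.0220) = 5.898 m·K/W
  R'_polyurethane foam = ln(0.0714/0.0522)/(2πk) = 0.3132/(2π·0.0262) = 1.903 m·K/W
ΣR = 0.006496 + 4.380×10^-4 + 5.898 + 1.903 = 7.808 m·K/W
Q' = ΔT/ΣR = (-174 °C − 27.1 °C)/7.808 = -25.76 W/m
From the inner boundary to the phenolic foam/polyurethane foam interface, ΣR_partial = 5.905 m·K/W.
T_interface = T_in − Q'·ΣR_partial = -174 °C − (-25.76)(5.905) = -21.9 °C

T = -21.9 °C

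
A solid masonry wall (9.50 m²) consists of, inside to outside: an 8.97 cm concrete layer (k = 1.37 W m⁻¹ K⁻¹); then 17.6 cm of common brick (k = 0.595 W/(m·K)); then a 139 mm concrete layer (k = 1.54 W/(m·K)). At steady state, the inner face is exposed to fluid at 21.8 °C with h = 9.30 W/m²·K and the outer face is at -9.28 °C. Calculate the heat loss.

Resistance network (inner→outer):
  R_conv,in = 1/(hA) = 1/(9.30·9.50) = 0.01132 K/W
  R_concrete = L/(kA) = 0.0897/(1.37·9.50) = 0.006892 K/W
  R_common brick = L/(kA) = 0.176/(0.595·9.50) = 0.03114 K/W
  R_concrete = L/(kA) = 0.139/(1.54·9.50) = 0.009501 K/W
ΣR = 0.01132 + 0.006892 + 0.03114 + 0.009501 = 0.05885 K/W
Q = ΔT/ΣR = (21.8 °C − -9.28 °C)/0.05885 = 528 W

Q = 528 W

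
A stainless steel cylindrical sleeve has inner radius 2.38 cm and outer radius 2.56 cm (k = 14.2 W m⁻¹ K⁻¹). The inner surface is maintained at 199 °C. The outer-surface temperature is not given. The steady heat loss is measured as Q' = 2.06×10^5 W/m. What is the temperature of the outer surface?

T_out = 30.7 °C

Sum the resistances:
  R'_stainless steel = ln(0.0256/0.0238)/(2πk) = 0.07291/(2π·14.2) = 8.171×10^-4 m·K/W
ΣR = 8.171×10^-4 m·K/W
ΔT = Q'·ΣR = 2.06×10^5 × 8.171×10^-4 = 168.3 K
Heat flows outward, so T_out = T_in − ΔT = 199 − 168.3 = 30.7 °C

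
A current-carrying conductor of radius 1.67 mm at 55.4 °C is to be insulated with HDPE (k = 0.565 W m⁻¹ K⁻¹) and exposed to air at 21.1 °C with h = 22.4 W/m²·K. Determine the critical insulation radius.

r_cr = 2.52 cm

For a cylinder, r_cr = k_ins/h = 0.565/22.4 = 0.0252 m = 2.52 cm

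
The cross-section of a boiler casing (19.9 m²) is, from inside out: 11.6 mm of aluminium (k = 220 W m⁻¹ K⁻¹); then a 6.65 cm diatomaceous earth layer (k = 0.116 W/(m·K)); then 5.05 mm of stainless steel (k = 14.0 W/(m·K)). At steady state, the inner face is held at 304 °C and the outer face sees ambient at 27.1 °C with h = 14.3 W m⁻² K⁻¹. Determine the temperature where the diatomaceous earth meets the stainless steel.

T = 57.3 °C

Resistance network (inner→outer):
  R_aluminium = L/(kA) = 0.0116/(220·19.9) = 2.650×10^-6 K/W
  R_diatomaceous earth = L/(kA) = 0.0665/(0.116·19.9) = 0.02881 K/W
  R_stainless steel = L/(kA) = 0.00505/(14.0·19.9) = 1.813×10^-5 K/W
  R_conv,out = 1/(hA) = 1/(14.3·19.9) = 0.003514 K/W
ΣR = 2.650×10^-6 + 0.02881 + 1.813×10^-5 + 0.003514 = 0.03234 K/W
Q = ΔT/ΣR = (304 °C − 27.1 °C)/0.03234 = 8562 W
From the inner boundary to the diatomaceous earth/stainless steel interface, ΣR_partial = 0.02881 K/W.
T_interface = T_in − Q·ΣR_partial = 304 °C − (8562)(0.02881) = 57.3 °C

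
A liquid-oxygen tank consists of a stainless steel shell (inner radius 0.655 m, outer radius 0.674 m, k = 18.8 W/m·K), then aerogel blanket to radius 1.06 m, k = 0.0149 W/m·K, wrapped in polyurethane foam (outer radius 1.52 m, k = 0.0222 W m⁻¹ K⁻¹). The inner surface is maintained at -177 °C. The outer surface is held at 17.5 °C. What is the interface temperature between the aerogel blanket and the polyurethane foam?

Series thermal resistances, inner to outer:
  R_stainless steel = (1/0.655 − 1/0.674)/(4πk) = 0.04304/(4π·18.8) = 1.822×10^-4 K/W
  R_aerogel blanket = (1/0.674 − 1/1.06)/(4πk) = 0.5403/(4π·0.0149) = 2.886 K/W
  R_polyurethane foam = (1/1.06 − 1/1.52)/(4πk) = 0.2855/(4π·0.0222) = 1.023 K/W
ΣR = 1.822×10^-4 + 2.886 + 1.023 = 3.909 K/W
Q = ΔT/ΣR = (-177 °C − 17.5 °C)/3.909 = -49.76 W
From the inner boundary to the aerogel blanket/polyurethane foam interface, ΣR_partial = 2.886 K/W.
T_interface = T_in − Q·ΣR_partial = -177 °C − (-49.76)(2.886) = -33.4 °C

T = -33.4 °C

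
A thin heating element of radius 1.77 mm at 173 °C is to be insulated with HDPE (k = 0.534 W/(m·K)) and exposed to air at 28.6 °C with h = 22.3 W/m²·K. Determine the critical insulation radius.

For a cylinder, r_cr = k_ins/h = 0.534/22.3 = 0.0239 m = 2.39 cm

r_cr = 2.39 cm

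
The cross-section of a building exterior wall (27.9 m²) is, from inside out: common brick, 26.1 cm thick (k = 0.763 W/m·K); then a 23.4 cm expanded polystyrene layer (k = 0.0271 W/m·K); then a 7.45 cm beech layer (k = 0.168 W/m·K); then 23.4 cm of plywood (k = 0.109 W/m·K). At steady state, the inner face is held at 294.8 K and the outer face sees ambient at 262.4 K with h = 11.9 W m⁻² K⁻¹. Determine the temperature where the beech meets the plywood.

T = 268.60 K

Resistance network (inner→outer):
  R_common brick = L/(kA) = 0.261/(0.763·27.9) = 0.01226 K/W
  R_expanded polystyrene = L/(kA) = 0.234/(0.0271·27.9) = 0.3095 K/W
  R_beech = L/(kA) = 0.0745/(0.168·27.9) = 0.01589 K/W
  R_plywood = L/(kA) = 0.234/(0.109·27.9) = 0.07695 K/W
  R_conv,out = 1/(hA) = 1/(11.9·27.9) = 0.003012 K/W
ΣR = 0.01226 + 0.3095 + 0.01589 + 0.07695 + 0.003012 = 0.4176 K/W
Q = ΔT/ΣR = (294.8 K − 262.4 K)/0.4176 = 77.59 W
From the inner boundary to the beech/plywood interface, ΣR_partial = 0.3377 K/W.
T_interface = T_in − Q·ΣR_partial = 294.8 K − (77.59)(0.3377) = 268.60 K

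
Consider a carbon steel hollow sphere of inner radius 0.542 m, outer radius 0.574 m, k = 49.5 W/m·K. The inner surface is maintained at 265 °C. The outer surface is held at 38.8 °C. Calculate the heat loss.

Q = 1.37×10^6 W

Q = 4πk·ΔT/(1/r₁ − 1/r₂) = 4π × 49.5 × 226.2 / (1/0.542 − 1/0.574) = 1.37×10^6 W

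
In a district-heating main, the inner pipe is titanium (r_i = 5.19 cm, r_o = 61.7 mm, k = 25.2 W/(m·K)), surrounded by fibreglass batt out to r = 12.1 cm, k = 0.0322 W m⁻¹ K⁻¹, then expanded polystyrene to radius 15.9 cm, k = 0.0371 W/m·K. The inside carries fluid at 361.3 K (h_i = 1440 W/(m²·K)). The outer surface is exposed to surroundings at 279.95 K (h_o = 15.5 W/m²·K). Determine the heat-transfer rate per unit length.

Treat each layer as a resistance in series:
  R'_conv,in = 1/(2πr h) = 1/(2π·0.0519·1440) = 0.002130 m·K/W
  R'_titanium = ln(0.0617/0.0519)/(2πk) = 0.1730/(2π·25.2) = 0.001092 m·K/W
  R'_fibreglass batt = ln(0.121/0.0617)/(2πk) = 0.6735/(2π·0.0322) = 3.329 m·K/W
  R'_expanded polystyrene = ln(0.159/0.121)/(2πk) = 0.2731/(2π·0.0371) = 1.172 m·K/W
  R'_conv,out = 1/(2πr h) = 1/(2π·0.159·15.5) = 0.06458 m·K/W
ΣR = 0.002130 + 0.001092 + 3.329 + 1.172 + 0.06458 = 4.569 m·K/W
Q' = ΔT/ΣR = (361.3 K − 279.95 K)/4.569 = 17.8 W/m

Q' = 17.8 W/m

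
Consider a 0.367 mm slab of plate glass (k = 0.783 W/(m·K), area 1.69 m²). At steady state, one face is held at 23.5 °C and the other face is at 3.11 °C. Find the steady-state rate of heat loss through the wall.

Q = 73.5 kW

Q = kA·ΔT/L = 0.783 × 1.69 × |23.5 °C − 3.11 °C| / 3.67×10^-4 = 73500 W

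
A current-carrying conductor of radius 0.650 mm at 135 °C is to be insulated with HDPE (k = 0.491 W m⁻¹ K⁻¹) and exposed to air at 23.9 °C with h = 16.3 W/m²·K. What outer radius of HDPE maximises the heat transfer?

For a cylinder, r_cr = k_ins/h = 0.491/16.3 = 0.0301 m = 3.01 cm

r_cr = 3.01 cm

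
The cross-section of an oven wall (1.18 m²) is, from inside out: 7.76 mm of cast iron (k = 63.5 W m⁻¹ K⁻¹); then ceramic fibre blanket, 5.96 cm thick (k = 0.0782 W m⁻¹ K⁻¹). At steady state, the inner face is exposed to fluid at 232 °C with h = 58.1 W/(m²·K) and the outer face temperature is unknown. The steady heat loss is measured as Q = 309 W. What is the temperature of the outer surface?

T_out = 27.9 °C

Sum the resistances:
  R_conv,in = 1/(hA) = 1/(58.1·1.18) = 0.01459 K/W
  R_cast iron = L/(kA) = 0.00776/(63.5·1.18) = 1.036×10^-4 K/W
  R_ceramic fibre blanket = L/(kA) = 0.0596/(0.0782·1.18) = 0.6459 K/W
ΣR = 0.6606 K/W
ΔT = Q·ΣR = 309 × 0.6606 = 204.1 K
Heat flows outward, so T_out = T_in − ΔT = 232 − 204.1 = 27.9 °C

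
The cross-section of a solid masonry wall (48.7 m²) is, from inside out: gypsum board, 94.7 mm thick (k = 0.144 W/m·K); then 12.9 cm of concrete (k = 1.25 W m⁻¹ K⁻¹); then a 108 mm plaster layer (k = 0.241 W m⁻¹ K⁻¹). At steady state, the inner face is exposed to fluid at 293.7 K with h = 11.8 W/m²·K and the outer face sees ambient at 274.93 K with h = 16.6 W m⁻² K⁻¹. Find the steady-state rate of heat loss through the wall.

Q = 675 W

Treat each layer as a resistance in series:
  R_conv,in = 1/(hA) = 1/(11.8·48.7) = 0.001740 K/W
  R_gypsum board = L/(kA) = 0.0947/(0.144·48.7) = 0.01350 K/W
  R_concrete = L/(kA) = 0.129/(1.25·48.7) = 0.002119 K/W
  R_plaster = L/(kA) = 0.108/(0.241·48.7) = 0.009202 K/W
  R_conv,out = 1/(hA) = 1/(16.6·48.7) = 0.001237 K/W
ΣR = 0.001740 + 0.01350 + 0.002119 + 0.009202 + 0.001237 = 0.02780 K/W
Q = ΔT/ΣR = (293.7 K − 274.93 K)/0.02780 = 675 W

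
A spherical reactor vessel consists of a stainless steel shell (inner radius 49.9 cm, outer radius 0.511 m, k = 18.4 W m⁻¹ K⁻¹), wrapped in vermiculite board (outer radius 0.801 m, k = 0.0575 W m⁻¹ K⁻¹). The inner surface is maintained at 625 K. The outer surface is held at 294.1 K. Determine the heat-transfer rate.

Q = 337 W

Resistance network (inner→outer):
  R_stainless steel = (1/0.499 − 1/0.511)/(4πk) = 0.04706/(4π·18.4) = 2.035×10^-4 K/W
  R_vermiculite board = (1/0.511 − 1/0.801)/(4πk) = 0.7085/(4π·0.0575) = 0.9805 K/W
ΣR = 2.035×10^-4 + 0.9805 = 0.9807 K/W
Q = ΔT/ΣR = (625 K − 294.1 K)/0.9807 = 337 W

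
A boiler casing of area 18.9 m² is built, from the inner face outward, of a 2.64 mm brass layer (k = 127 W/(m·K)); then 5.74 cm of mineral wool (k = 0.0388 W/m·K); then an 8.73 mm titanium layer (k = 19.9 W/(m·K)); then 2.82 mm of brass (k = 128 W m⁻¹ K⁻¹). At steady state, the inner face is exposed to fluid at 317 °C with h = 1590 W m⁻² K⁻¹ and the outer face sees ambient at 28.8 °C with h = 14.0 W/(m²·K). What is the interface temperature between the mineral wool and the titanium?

T = 42.2 °C

Resistance network (inner→outer):
  R_conv,in = 1/(hA) = 1/(1590·18.9) = 3.328×10^-5 K/W
  R_brass = L/(kA) = 0.00264/(127·18.9) = 1.100×10^-6 K/W
  R_mineral wool = L/(kA) = 0.0574/(0.0388·18.9) = 0.07827 K/W
  R_titanium = L/(kA) = 0.00873/(19.9·18.9) = 2.321×10^-5 K/W
  R_brass = L/(kA) = 0.00282/(128·18.9) = 1.166×10^-6 K/W
  R_conv,out = 1/(hA) = 1/(14.0·18.9) = 0.003779 K/W
ΣR = 3.328×10^-5 + 1.100×10^-6 + 0.07827 + 2.321×10^-5 + 1.166×10^-6 + 0.003779 = 0.08211 K/W
Q = ΔT/ΣR = (317 °C − 28.8 °C)/0.08211 = 3510 W
From the inner boundary to the mineral wool/titanium interface, ΣR_partial = 0.07830 K/W.
T_interface = T_in − Q·ΣR_partial = 317 °C − (3510)(0.07830) = 42.2 °C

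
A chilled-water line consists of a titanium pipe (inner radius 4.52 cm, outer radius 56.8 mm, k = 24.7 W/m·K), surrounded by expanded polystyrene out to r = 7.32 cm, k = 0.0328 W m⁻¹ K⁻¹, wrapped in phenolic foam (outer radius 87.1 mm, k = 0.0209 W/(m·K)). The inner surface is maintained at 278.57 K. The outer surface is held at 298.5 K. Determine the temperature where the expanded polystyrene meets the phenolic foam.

Treat each layer as a resistance in series:
  R'_titanium = ln(0.0568/0.0452)/(2πk) = 0.2284/(2π·24.7) = 0.001472 m·K/W
  R'_expanded polystyrene = ln(0.0732/0.0568)/(2πk) = 0.2537/(2π·0.0328) = 1.231 m·K/W
  R'_phenolic foam = ln(0.0871/0.0732)/(2πk) = 0.1739/(2π·0.0209) = 1.324 m·K/W
ΣR = 0.001472 + 1.231 + 1.324 = 2.556 m·K/W
Q' = ΔT/ΣR = (278.57 K − 298.5 K)/2.556 = -7.797 W/m
From the inner boundary to the expanded polystyrene/phenolic foam interface, ΣR_partial = 1.232 m·K/W.
T_interface = T_in − Q'·ΣR_partial = 278.57 K − (-7.797)(1.232) = 288.2 K

T = 288.2 K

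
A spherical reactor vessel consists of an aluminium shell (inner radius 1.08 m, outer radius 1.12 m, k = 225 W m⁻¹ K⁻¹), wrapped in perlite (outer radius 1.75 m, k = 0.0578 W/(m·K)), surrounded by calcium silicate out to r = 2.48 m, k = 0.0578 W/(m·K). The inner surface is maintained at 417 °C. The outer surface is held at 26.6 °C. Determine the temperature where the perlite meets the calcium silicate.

T = 161 °C

Resistance network (inner→outer):
  R_aluminium = (1/1.08 − 1/1.12)/(4πk) = 0.03307/(4π·225) = 1.170×10^-5 K/W
  R_perlite = (1/1.12 − 1/1.75)/(4πk) = 0.3214/(4π·0.0578) = 0.4425 K/W
  R_calcium silicate = (1/1.75 − 1/2.48)/(4πk) = 0.1682/(4π·0.0578) = 0.2316 K/W
ΣR = 1.170×10^-5 + 0.4425 + 0.2316 = 0.6741 K/W
Q = ΔT/ΣR = (417 °C − 26.6 °C)/0.6741 = 579.1 W
From the inner boundary to the perlite/calcium silicate interface, ΣR_partial = 0.4425 K/W.
T_interface = T_in − Q·ΣR_partial = 417 °C − (579.1)(0.4425) = 161 °C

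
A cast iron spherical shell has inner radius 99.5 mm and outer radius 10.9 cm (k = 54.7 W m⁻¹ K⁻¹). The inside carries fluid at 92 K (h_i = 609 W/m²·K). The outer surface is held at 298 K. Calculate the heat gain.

Q = 14.2 kW

Series thermal resistances, inner to outer:
  R_conv,in = 1/(4πr²h) = 1/(4π·0.0995²·609) = 0.01320 K/W
  R_cast iron = (1/0.0995 − 1/0.109)/(4πk) = 0.8759/(4π·54.7) = 0.001274 K/W
ΣR = 0.01320 + 0.001274 = 0.01447 K/W
Q = ΔT/ΣR = (92 K − 298 K)/0.01447 = -14200 W
(Negative Q ⇒ heat flows inward; heat gain = 14200 W.)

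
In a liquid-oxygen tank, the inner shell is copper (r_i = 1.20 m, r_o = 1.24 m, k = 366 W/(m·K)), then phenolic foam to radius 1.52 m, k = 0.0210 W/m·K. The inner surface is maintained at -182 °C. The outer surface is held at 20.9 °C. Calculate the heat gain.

Treat each layer as a resistance in series:
  R_copper = (1/1.20 − 1/1.24)/(4πk) = 0.02688/(4π·366) = 5.845×10^-6 K/W
  R_phenolic foam = (1/1.24 − 1/1.52)/(4πk) = 0.1486/(4π·0.0210) = 0.5629 K/W
ΣR = 5.845×10^-6 + 0.5629 = 0.5629 K/W
Q = ΔT/ΣR = (-182 °C − 20.9 °C)/0.5629 = -360 W
(Negative Q ⇒ heat flows inward; heat gain = 360 W.)

Q = 360 W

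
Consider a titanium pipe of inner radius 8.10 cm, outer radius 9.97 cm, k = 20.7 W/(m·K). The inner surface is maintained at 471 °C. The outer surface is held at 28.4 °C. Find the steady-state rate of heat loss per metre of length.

Q' = 2πk·ΔT/ln(r₂/r₁) = 2π × 20.7 × 442.6 / ln(0.0997/0.0810) = 2.77×10^5 W/m

Q' = 2.77×10^5 W/m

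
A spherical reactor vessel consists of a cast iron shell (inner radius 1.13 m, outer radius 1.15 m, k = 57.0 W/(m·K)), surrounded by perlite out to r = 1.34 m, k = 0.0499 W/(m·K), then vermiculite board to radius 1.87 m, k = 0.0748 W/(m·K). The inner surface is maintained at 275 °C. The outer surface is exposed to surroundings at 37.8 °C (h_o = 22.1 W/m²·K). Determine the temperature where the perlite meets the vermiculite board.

T = 165 °C

Treat each layer as a resistance in series:
  R_cast iron = (1/1.13 − 1/1.15)/(4πk) = 0.01539/(4π·57.0) = 2.149×10^-5 K/W
  R_perlite = (1/1.15 − 1/1.34)/(4πk) = 0.1233/(4π·0.0499) = 0.1966 K/W
  R_vermiculite board = (1/1.34 − 1/1.87)/(4πk) = 0.2115/(4π·0.0748) = 0.2250 K/W
  R_conv,out = 1/(4πr²h) = 1/(4π·1.87²·22.1) = 0.001030 K/W
ΣR = 2.149×10^-5 + 0.1966 + 0.2250 + 0.001030 = 0.4227 K/W
Q = ΔT/ΣR = (275 °C − 37.8 °C)/0.4227 = 561.2 W
From the inner boundary to the perlite/vermiculite board interface, ΣR_partial = 0.1966 K/W.
T_interface = T_in − Q·ΣR_partial = 275 °C − (561.2)(0.1966) = 165 °C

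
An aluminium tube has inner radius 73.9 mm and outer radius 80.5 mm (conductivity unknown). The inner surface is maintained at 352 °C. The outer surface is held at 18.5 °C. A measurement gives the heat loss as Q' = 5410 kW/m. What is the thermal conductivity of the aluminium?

ΣR = ΔT/Q' = |352 − 18.5|/5.41×10^6 = 6.165×10^-5 m·K/W
ln(r₂/r₁)/(2πk) = 6.165×10^-5 ⇒ k = 0.08554/(2π·6.165×10^-5) = 221 W/m·K

k = 221 W/m·K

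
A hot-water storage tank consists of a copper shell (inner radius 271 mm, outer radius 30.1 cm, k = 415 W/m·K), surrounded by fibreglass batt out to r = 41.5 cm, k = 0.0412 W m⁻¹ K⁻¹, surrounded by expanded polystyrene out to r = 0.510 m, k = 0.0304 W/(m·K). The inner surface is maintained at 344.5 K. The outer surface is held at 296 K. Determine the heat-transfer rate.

Q = 16.5 W

Resistance network (inner→outer):
  R_copper = (1/0.271 − 1/0.301)/(4πk) = 0.3678/(4π·415) = 7.052×10^-5 K/W
  R_fibreglass batt = (1/0.301 − 1/0.415)/(4πk) = 0.9126/(4π·0.0412) = 1.763 K/W
  R_expanded polystyrene = (1/0.415 − 1/0.510)/(4πk) = 0.4489/(4π·0.0304) = 1.175 K/W
ΣR = 7.052×10^-5 + 1.763 + 1.175 = 2.938 K/W
Q = ΔT/ΣR = (344.5 K − 296 K)/2.938 = 16.5 W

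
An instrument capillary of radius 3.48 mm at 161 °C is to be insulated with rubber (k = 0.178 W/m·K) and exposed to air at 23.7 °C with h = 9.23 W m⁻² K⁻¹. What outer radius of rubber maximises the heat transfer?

r_cr = 1.93 cm

For a cylinder, r_cr = k_ins/h = 0.178/9.23 = 0.0193 m = 1.93 cm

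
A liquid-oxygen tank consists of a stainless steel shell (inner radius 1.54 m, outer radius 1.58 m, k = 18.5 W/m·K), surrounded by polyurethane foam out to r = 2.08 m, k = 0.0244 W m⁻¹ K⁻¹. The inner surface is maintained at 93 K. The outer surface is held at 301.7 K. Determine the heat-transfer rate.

Treat each layer as a resistance in series:
  R_stainless steel = (1/1.54 − 1/1.58)/(4πk) = 0.01644/(4π·18.5) = 7.071×10^-5 K/W
  R_polyurethane foam = (1/1.58 − 1/2.08)/(4πk) = 0.1521/(4π·0.0244) = 0.4962 K/W
ΣR = 7.071×10^-5 + 0.4962 = 0.4963 K/W
Q = ΔT/ΣR = (93 K − 301.7 K)/0.4963 = -421 W
(Negative Q ⇒ heat flows inward; heat gain = 421 W.)

Q = 421 W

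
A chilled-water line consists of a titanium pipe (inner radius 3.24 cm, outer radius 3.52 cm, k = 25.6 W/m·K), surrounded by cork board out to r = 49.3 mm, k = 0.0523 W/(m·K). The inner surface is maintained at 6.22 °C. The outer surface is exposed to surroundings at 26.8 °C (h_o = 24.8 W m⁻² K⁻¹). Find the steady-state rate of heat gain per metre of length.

Series thermal resistances, inner to outer:
  R'_titanium = ln(0.0352/0.0324)/(2πk) = 0.08289/(2π·25.6) = 5.153×10^-4 m·K/W
  R'_cork board = ln(0.0493/0.0352)/(2πk) = 0.3369/(2π·0.0523) = 1.025 m·K/W
  R'_conv,out = 1/(2πr h) = 1/(2π·0.0493·24.8) = 0.1302 m·K/W
ΣR = 5.153×10^-4 + 1.025 + 0.1302 = 1.156 m·K/W
Q' = ΔT/ΣR = (6.22 °C − 26.8 °C)/1.156 = -17.8 W/m
(Negative Q' ⇒ heat flows inward; heat gain = 17.8 W/m.)

Q' = 17.8 W/m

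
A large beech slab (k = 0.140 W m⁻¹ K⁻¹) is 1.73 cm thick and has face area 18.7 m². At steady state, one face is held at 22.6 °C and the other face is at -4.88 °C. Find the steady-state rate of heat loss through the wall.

Q = 4160 W

Q = kA·ΔT/L = 0.140 × 18.7 × |22.6 °C − -4.88 °C| / 0.0173 = 4160 W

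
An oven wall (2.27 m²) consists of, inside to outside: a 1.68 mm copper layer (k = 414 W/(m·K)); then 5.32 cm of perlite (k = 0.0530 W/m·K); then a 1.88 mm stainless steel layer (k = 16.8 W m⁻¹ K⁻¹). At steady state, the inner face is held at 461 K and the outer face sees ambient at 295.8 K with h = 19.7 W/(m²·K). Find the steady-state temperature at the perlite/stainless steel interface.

Series thermal resistances, inner to outer:
  R_copper = L/(kA) = 0.00168/(414·2.27) = 1.788×10^-6 K/W
  R_perlite = L/(kA) = 0.0532/(0.0530·2.27) = 0.4422 K/W
  R_stainless steel = L/(kA) = 0.00188/(16.8·2.27) = 4.930×10^-5 K/W
  R_conv,out = 1/(hA) = 1/(19.7·2.27) = 0.02236 K/W
ΣR = 1.788×10^-6 + 0.4422 + 4.930×10^-5 + 0.02236 = 0.4646 K/W
Q = ΔT/ΣR = (461 K − 295.8 K)/0.4646 = 355.6 W
From the inner boundary to the perlite/stainless steel interface, ΣR_partial = 0.4422 K/W.
T_interface = T_in − Q·ΣR_partial = 461 K − (355.6)(0.4422) = 303.8 K

T = 303.8 K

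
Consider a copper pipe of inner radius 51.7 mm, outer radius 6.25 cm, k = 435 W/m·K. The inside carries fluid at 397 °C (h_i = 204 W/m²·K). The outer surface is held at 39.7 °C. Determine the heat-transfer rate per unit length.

Q' = 23600 W/m

Resistance network (inner→outer):
  R'_conv,in = 1/(2πr h) = 1/(2π·0.0517·204) = 0.01509 m·K/W
  R'_copper = ln(0.0625/0.0517)/(2πk) = 0.1897/(2π·435) = 6.941×10^-5 m·K/W
ΣR = 0.01509 + 6.941×10^-5 = 0.01516 m·K/W
Q' = ΔT/ΣR = (397 °C − 39.7 °C)/0.01516 = 23600 W/m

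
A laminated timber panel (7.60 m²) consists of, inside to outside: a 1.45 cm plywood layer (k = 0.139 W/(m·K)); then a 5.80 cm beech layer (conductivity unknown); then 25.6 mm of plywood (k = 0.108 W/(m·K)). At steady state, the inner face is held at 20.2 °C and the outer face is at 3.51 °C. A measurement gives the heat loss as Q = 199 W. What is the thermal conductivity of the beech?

ΣR = ΔT/Q = |20.2 − 3.51|/199 = 0.08387 K/W
Known resistances:
  R_plywood = L/(kA) = 0.0145/(0.139·7.60) = 0.01373 K/W
  R_plywood = L/(kA) = 0.0256/(0.108·7.60) = 0.03119 K/W
R_beech = ΣR − ΣR_known = 0.08387 − 0.04492 = 0.03895 K/W
L/(kA) = 0.03895 ⇒ k = 0.0580/(0.03895·7.60) = 0.196 W/m·K

k = 0.196 W/m·K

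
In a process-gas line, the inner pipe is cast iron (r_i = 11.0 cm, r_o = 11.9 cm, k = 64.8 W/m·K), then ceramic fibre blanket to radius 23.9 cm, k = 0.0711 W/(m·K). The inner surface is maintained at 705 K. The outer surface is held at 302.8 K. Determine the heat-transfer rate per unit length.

Q' = 258 W/m

Treat each layer as a resistance in series:
  R'_cast iron = ln(0.119/0.110)/(2πk) = 0.07864/(2π·64.8) = 1.932×10^-4 m·K/W
  R'_ceramic fibre blanket = ln(0.239/0.119)/(2πk) = 0.6973/(2π·0.0711) = 1.561 m·K/W
ΣR = 1.932×10^-4 + 1.561 = 1.561 m·K/W
Q' = ΔT/ΣR = (705 K − 302.8 K)/1.561 = 258 W/m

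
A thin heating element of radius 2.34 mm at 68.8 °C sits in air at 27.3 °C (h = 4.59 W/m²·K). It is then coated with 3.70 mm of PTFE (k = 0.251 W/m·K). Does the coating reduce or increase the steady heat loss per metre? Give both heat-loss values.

Critical radius for a cylinder: r_cr = k/h = 0.0547 m = 5.47 cm.
Outer radius after coating: r₂ = 0.00234 + 0.00370 = 0.00604 m.
Since r₁ < r_cr and r₂ ≤ r_cr, the coating moves toward the maximum at r_cr — heat loss rises.
Bare: R = 1/(2πr₁h) = 14.82 m·K/W; Q = 41.5/14.82 = 2.80 W/m.
Coated: R = R_cond + R_conv = 6.342 m·K/W; Q = 41.5/6.342 = 6.54 W/m.

increases: 2.80 → 6.54 W/m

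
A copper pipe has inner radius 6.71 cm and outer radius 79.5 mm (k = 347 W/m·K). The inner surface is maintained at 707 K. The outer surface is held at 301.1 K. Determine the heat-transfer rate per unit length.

Q' = 5220 kW/m

Q' = 2πk·ΔT/ln(r₂/r₁) = 2π × 347 × 405.9 / ln(0.0795/0.0671) = 5.22×10^6 W/m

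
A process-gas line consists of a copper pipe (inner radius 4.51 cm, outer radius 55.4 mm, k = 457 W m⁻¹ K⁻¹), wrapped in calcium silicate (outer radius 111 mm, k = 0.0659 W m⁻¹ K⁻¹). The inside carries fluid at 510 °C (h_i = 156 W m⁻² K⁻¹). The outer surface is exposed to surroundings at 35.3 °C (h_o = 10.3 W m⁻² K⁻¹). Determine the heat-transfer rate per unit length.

Q' = 258 W/m

Resistance network (inner→outer):
  R'_conv,in = 1/(2πr h) = 1/(2π·0.0451·156) = 0.02262 m·K/W
  R'_copper = ln(0.0554/0.0451)/(2πk) = 0.2057/(2π·457) = 7.164×10^-5 m·K/W
  R'_calcium silicate = ln(0.111/0.0554)/(2πk) = 0.6950/(2π·0.0659) = 1.678 m·K/W
  R'_conv,out = 1/(2πr h) = 1/(2π·0.111·10.3) = 0.1392 m·K/W
ΣR = 0.02262 + 7.164×10^-5 + 1.678 + 0.1392 = 1.840 m·K/W
Q' = ΔT/ΣR = (510 °C − 35.3 °C)/1.840 = 258 W/m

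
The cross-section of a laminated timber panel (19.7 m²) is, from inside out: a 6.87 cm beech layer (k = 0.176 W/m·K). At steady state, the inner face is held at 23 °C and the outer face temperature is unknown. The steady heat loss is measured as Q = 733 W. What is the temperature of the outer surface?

T_out = 8.48 °C

Series resistances:
  R_beech = L/(kA) = 0.0687/(0.176·19.7) = 0.01981 K/W
ΣR = 0.01981 K/W
ΔT = Q·ΣR = 733 × 0.01981 = 14.52 K
Heat flows outward, so T_out = T_in − ΔT = 23 − 14.52 = 8.48 °C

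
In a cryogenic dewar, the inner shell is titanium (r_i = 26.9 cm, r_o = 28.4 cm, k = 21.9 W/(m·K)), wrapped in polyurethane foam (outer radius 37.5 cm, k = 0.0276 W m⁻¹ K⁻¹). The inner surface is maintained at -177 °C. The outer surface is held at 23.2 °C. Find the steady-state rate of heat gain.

Treat each layer as a resistance in series:
  R_titanium = (1/0.269 − 1/0.284)/(4πk) = 0.1963/(4π·21.9) = 7.135×10^-4 K/W
  R_polyurethane foam = (1/0.284 − 1/0.375)/(4πk) = 0.8545/(4π·0.0276) = 2.464 K/W
ΣR = 7.135×10^-4 + 2.464 = 2.465 K/W
Q = ΔT/ΣR = (-177 °C − 23.2 °C)/2.465 = -81.2 W
(Negative Q ⇒ heat flows inward; heat gain = 81.2 W.)

Q = 81.2 W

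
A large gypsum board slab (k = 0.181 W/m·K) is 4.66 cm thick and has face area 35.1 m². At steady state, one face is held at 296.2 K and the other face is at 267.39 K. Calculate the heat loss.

Q = kA·ΔT/L = 0.181 × 35.1 × |296.2 K − 267.39 K| / 0.0466 = 3930 W

Q = 3930 W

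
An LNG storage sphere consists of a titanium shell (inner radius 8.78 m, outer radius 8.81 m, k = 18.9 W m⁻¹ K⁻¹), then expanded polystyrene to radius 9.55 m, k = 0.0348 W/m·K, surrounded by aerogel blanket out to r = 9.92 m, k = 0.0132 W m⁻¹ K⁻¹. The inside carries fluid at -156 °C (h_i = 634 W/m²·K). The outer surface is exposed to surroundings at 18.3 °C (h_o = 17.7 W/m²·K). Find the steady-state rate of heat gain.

Q = 3990 W

Series thermal resistances, inner to outer:
  R_conv,in = 1/(4πr²h) = 1/(4π·8.78²·634) = 1.628×10^-6 K/W
  R_titanium = (1/8.78 − 1/8.81)/(4πk) = 3.878×10^-4/(4π·18.9) = 1.633×10^-6 K/W
  R_expanded polystyrene = (1/8.81 − 1/9.55)/(4πk) = 0.008795/(4π·0.0348) = 0.02011 K/W
  R_aerogel blanket = (1/9.55 − 1/9.92)/(4πk) = 0.003906/(4π·0.0132) = 0.02355 K/W
  R_conv,out = 1/(4πr²h) = 1/(4π·9.92²·17.7) = 4.569×10^-5 K/W
ΣR = 1.628×10^-6 + 1.633×10^-6 + 0.02011 + 0.02355 + 4.569×10^-5 = 0.04371 K/W
Q = ΔT/ΣR = (-156 °C − 18.3 °C)/0.04371 = -3990 W
(Negative Q ⇒ heat flows inward; heat gain = 3990 W.)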